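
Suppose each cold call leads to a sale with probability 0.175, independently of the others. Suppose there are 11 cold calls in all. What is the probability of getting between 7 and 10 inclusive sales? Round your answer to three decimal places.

X ~ Binomial(11, 0.175); P(7 ≤ X ≤ 10) = Σ C(11,k) p^k (1−p)^(11−k) over k:
  k=7: C(11,7)·0.175^7·0.825^4 = 0.00077
  k=8: C(11,8)·0.175^8·0.825^3 = 0.00008
  k=9: C(11,9)·0.175^9·0.825^2 = 0.00001
  k=10: C(11,10)·0.175^10·0.825^1 = 0.00000
Total = 0.00086

0.001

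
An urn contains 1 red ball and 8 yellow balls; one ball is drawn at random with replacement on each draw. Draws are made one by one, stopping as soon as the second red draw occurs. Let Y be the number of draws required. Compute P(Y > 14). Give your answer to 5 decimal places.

0.52869

Needing more than 14 draws ⇔ fewer than 2 successes in the first 14. With X ~ Binomial(14, 0.111111), P(Y > 14) = P(X ≤ 1).
  k=0: C(14,0)·0.111111^0·0.888889^14 = 0.1922493
  k=1: C(14,1)·0.111111^1·0.888889^13 = 0.3364362
P(X ≤ 1) = 0.5286855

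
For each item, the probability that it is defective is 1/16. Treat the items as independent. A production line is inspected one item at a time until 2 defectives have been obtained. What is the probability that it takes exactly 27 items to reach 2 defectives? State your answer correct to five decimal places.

Y = trial on which the second success occurs; negative binomial, r=2, p=0.0625.
P(Y=27) = C(26,1) · p^2 · (1−p)^25
= 26 · 0.0039062 · 0.1992 = 0.0202309

0.02023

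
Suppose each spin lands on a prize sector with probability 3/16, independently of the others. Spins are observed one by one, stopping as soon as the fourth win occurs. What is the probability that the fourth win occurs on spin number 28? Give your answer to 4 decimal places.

0.0248

Y = trial on which the fourth success occurs; negative binomial, r=4, p=0.1875.
P(Y=28) = C(27,3) · p^4 · (1−p)^24
= 2925 · 0.001236 · 0.0068511 = 0.024768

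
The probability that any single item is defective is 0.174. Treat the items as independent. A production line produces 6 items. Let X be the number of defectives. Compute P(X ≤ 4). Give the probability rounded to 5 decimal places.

0.99918

X ~ Binomial(6, 0.174); P(X ≤ 4) = Σ C(6,k) p^k (1−p)^(6−k) over k:
  k=0: C(6,0)·0.174^0·0.826^6 = 0.3175998
  k=1: C(6,1)·0.174^1·0.826^5 = 0.4014216
  k=2: C(6,2)·0.174^2·0.826^4 = 0.2114024
  k=3: C(6,3)·0.174^3·0.826^3 = 0.0593769
  k=4: C(6,4)·0.174^4·0.826^2 = 0.0093810
Total = 0.9991818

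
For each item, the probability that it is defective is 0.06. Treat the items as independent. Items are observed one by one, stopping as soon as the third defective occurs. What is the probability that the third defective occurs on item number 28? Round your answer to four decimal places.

0.0161

Y = trial on which the third success occurs; negative binomial, r=3, p=0.06.
P(Y=28) = C(27,2) · p^3 · (1−p)^25
= 351 · 0.000216 · 0.21291 = 0.016142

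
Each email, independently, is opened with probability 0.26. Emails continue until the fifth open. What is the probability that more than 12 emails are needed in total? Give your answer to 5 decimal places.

Needing more than 12 emails ⇔ fewer than 5 successes in the first 12. With X ~ Binomial(12, 0.26), P(Y > 12) = P(X ≤ 4).
  k=0: C(12,0)·0.26^0·0.74^12 = 0.0269638
  k=1: C(12,1)·0.26^1·0.74^11 = 0.1136851
  k=2: C(12,2)·0.26^2·0.74^10 = 0.2196888
  k=3: C(12,3)·0.26^3·0.74^9 = 0.2572931
  k=4: C(12,4)·0.26^4·0.74^8 = 0.2034007
P(X ≤ 4) = 0.8210314

0.82103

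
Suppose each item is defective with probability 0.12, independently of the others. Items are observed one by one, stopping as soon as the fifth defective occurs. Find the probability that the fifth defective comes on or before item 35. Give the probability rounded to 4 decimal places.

0.4125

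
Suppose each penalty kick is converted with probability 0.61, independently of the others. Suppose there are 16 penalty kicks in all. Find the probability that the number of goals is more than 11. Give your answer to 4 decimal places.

0.1877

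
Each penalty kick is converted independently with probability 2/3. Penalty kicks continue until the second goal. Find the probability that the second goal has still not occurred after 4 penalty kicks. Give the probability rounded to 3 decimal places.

Needing more than 4 penalty kicks ⇔ fewer than 2 successes in the first 4. With X ~ Binomial(4, 0.666667), P(Y > 4) = P(X ≤ 1).
  k=0: C(4,0)·0.666667^0·0.333333^4 = 0.01235
  k=1: C(4,1)·0.666667^1·0.333333^3 = 0.09877
P(X ≤ 1) = 0.11111

0.111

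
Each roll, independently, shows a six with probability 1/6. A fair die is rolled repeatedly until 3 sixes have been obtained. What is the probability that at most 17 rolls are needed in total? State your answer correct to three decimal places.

0.556

Finishing within 17 rolls ⇔ at least 3 successes in the first 17. With X ~ Binomial(17, 0.166667), P(Y ≤ 17) = 1 − P(X ≤ 2).
  k=0: C(17,0)·0.166667^0·0.833333^17 = 0.04507
  k=1: C(17,1)·0.166667^1·0.833333^16 = 0.15325
  k=2: C(17,2)·0.166667^2·0.833333^15 = 0.24520
1 − 0.44352 = 0.55648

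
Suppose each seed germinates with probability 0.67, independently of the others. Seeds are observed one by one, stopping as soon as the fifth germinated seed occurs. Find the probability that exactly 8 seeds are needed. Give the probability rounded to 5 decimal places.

Y = trial on which the fifth success occurs; negative binomial, r=5, p=0.67.
P(Y=8) = C(7,4) · p^5 · (1−p)^3
= 35 · 0.13501 · 0.035937 = 0.1698181

0.16982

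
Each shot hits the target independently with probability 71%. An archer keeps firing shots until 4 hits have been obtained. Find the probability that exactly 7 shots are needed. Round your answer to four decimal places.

Y = trial on which the fourth success occurs; negative binomial, r=4, p=0.71.
P(Y=7) = C(6,3) · p^4 · (1−p)^3
= 20 · 0.25412 · 0.024389 = 0.123953

0.1240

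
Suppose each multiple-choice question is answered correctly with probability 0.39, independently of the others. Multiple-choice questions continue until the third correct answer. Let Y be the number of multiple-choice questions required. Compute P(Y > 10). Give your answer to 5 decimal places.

0.18395

Needing more than 10 multiple-choice questions ⇔ fewer than 3 successes in the first 10. With X ~ Binomial(10, 0.39), P(Y > 10) = P(X ≤ 2).
  k=0: C(10,0)·0.39^0·0.61^10 = 0.0071334
  k=1: C(10,1)·0.39^1·0.61^9 = 0.0456072
  k=2: C(10,2)·0.39^2·0.61^8 = 0.1312141
P(X ≤ 2) = 0.1839547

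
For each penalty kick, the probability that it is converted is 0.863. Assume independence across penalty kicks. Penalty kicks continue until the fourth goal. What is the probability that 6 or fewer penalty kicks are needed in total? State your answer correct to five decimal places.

0.96275

Finishing within 6 penalty kicks ⇔ at least 4 successes in the first 6. With X ~ Binomial(6, 0.863), P(Y ≤ 6) = 1 − P(X ≤ 3).
  k=0: C(6,0)·0.863^0·0.137^6 = 0.0000066
  k=1: C(6,1)·0.863^1·0.137^5 = 0.0002499
  k=2: C(6,2)·0.863^2·0.137^4 = 0.0039355
  k=3: C(6,3)·0.863^3·0.137^3 = 0.0330540
1 − 0.0372460 = 0.9627540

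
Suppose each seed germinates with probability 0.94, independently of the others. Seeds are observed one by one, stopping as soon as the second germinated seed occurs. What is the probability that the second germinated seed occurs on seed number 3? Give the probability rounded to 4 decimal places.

0.1060

Y = trial on which the second success occurs; negative binomial, r=2, p=0.94.
P(Y=3) = C(2,1) · p^2 · (1−p)^1
= 2 · 0.8836 · 0.06 = 0.106032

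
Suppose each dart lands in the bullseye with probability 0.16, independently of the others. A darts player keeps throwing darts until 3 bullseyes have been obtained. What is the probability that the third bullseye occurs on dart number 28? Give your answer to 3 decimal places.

0.018

Y = trial on which the third success occurs; negative binomial, r=3, p=0.16.
P(Y=28) = C(27,2) · p^3 · (1−p)^25
= 351 · 0.004096 · 0.012793 = 0.01839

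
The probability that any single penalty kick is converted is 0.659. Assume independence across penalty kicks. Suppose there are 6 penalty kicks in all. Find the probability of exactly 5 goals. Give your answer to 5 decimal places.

0.25429

X ~ Binomial(n=6, p=0.659).
P(X=5) = C(6,5) · p^5 · (1−p)^1
= 6 · 0.12429 · 0.341 = 0.2542920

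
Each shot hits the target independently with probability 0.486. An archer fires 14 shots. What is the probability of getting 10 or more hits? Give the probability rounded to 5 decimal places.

X ~ Binomial(14, 0.486); P(X ≥ 10) = Σ C(14,k) p^k (1−p)^(14−k) over k:
  k=10: C(14,10)·0.486^10·0.514^4 = 0.0513629
  k=11: C(14,11)·0.486^11·0.514^3 = 0.0176600
  k=12: C(14,12)·0.486^12·0.514^2 = 0.0041745
  k=13: C(14,13)·0.486^13·0.514^1 = 0.0006072
  k=14: C(14,14)·0.486^14·0.514^0 = 0.0000410
Total = 0.0738456

0.07385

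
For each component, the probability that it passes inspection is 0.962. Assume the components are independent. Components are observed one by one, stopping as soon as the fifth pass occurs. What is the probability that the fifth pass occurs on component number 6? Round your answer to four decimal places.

0.1565

Y = trial on which the fifth success occurs; negative binomial, r=5, p=0.962.
P(Y=6) = C(5,4) · p^5 · (1−p)^1
= 5 · 0.8239 · 0.038 = 0.156541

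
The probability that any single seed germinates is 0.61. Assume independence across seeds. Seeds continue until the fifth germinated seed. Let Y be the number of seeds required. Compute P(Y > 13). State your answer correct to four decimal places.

0.0270

Needing more than 13 seeds ⇔ fewer than 5 successes in the first 13. With X ~ Binomial(13, 0.61), P(Y > 13) = P(X ≤ 4).
  k=0: C(13,0)·0.61^0·0.39^13 = 0.000005
  k=1: C(13,1)·0.61^1·0.39^12 = 0.000098
  k=2: C(13,2)·0.61^2·0.39^11 = 0.000921
  k=3: C(13,3)·0.61^3·0.39^10 = 0.005284
  k=4: C(13,4)·0.61^4·0.39^9 = 0.020664
P(X ≤ 4) = 0.026973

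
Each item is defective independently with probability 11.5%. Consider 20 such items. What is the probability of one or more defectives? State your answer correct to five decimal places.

P(at least one) = 1 − P(none) = 1 − (1 − 0.115)^20
= 1 − 0.0868691 = 0.9131309

0.91313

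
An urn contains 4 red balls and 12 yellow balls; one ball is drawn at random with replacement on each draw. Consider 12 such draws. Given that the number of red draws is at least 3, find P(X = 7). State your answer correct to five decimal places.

X ~ Binomial(12, 0.25). Want P(X=7 | X≥3) = P(X=7) / P(X≥3).
P(X=7) = C(12,7)·0.25^7·0.75^5 = 0.0114713
P(X≥3) = 1 − 0.0316764 − 0.1267054 − 0.2322932 = 0.6093250
Ratio = 0.0114713 / 0.6093250 = 0.0188262

0.01883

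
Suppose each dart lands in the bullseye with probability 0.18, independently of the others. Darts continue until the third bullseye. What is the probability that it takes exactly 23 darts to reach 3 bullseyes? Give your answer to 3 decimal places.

Y = trial on which the third success occurs; negative binomial, r=3, p=0.18.
P(Y=23) = C(22,2) · p^3 · (1−p)^20
= 231 · 0.005832 · 0.018892 = 0.02545

0.025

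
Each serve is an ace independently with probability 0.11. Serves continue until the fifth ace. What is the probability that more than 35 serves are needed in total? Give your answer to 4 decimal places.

0.6601

Needing more than 35 serves ⇔ fewer than 5 successes in the first 35. With X ~ Binomial(35, 0.11), P(Y > 35) = P(X ≤ 4).
  k=0: C(35,0)·0.11^0·0.89^35 = 0.016930
  k=1: C(35,1)·0.11^1·0.89^34 = 0.073235
  k=2: C(35,2)·0.11^2·0.89^33 = 0.153877
  k=3: C(35,3)·0.11^3·0.89^32 = 0.209203
  k=4: C(35,4)·0.11^4·0.89^31 = 0.206852
P(X ≤ 4) = 0.660097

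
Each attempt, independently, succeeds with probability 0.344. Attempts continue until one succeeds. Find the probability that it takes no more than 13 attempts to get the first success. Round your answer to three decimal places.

Y = number of attempts to the first success; geometric, p = 0.344.
P(Y ≤ 13) = 1 − (1−p)^13 = 1 − 0.00417 = 0.99583

0.996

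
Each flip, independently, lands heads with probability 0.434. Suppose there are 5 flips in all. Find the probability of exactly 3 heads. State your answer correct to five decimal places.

X ~ Binomial(n=5, p=0.434).
P(X=3) = C(5,3) · p^3 · (1−p)^2
= 10 · 0.081747 · 0.32036 = 0.2618798

0.26188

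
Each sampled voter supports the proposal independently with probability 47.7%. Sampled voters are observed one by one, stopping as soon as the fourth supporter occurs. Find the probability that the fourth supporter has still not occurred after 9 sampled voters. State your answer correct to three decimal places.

0.301

Needing more than 9 sampled voters ⇔ fewer than 4 successes in the first 9. With X ~ Binomial(9, 0.477), P(Y > 9) = P(X ≤ 3).
  k=0: C(9,0)·0.477^0·0.523^9 = 0.00293
  k=1: C(9,1)·0.477^1·0.523^8 = 0.02403
  k=2: C(9,2)·0.477^2·0.523^7 = 0.08767
  k=3: C(9,3)·0.477^3·0.523^6 = 0.18657
P(X ≤ 3) = 0.30120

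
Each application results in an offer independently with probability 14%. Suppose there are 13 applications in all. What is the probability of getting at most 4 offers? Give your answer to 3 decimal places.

X ~ Binomial(13, 0.14); P(X ≤ 4) = Σ C(13,k) p^k (1−p)^(13−k) over k:
  k=0: C(13,0)·0.14^0·0.86^13 = 0.14076
  k=1: C(13,1)·0.14^1·0.86^12 = 0.29789
  k=2: C(13,2)·0.14^2·0.86^11 = 0.29096
  k=3: C(13,3)·0.14^3·0.86^10 = 0.17367
  k=4: C(13,4)·0.14^4·0.86^9 = 0.07068
Total = 0.97396

0.974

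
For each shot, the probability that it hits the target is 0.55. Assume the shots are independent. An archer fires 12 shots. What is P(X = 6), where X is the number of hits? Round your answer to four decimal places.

X ~ Binomial(n=12, p=0.55).
P(X=6) = C(12,6) · p^6 · (1−p)^6
= 924 · 0.027681 · 0.0083038 = 0.212385

0.2124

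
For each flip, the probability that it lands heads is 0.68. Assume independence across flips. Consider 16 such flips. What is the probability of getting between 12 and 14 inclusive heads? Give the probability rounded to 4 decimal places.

0.3641

X ~ Binomial(16, 0.68); P(12 ≤ X ≤ 14) = Σ C(16,k) p^k (1−p)^(16−k) over k:
  k=12: C(16,12)·0.68^12·0.32^4 = 0.186543
  k=13: C(16,13)·0.68^13·0.32^3 = 0.121970
  k=14: C(16,14)·0.68^14·0.32^2 = 0.055540
Total = 0.364053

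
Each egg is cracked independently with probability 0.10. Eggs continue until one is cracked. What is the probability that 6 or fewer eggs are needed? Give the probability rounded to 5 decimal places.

0.46856

Y = number of eggs to the first success; geometric, p = 0.10.
P(Y ≤ 6) = 1 − (1−p)^6 = 1 − 0.5314410 = 0.4685590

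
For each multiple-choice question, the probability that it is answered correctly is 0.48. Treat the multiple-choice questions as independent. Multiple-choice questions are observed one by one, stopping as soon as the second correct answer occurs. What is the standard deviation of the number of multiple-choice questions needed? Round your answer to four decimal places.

Y = total multiple-choice questions until the second success; negative binomial with r=2, p=0.48.
SD(Y) = √[r(1−p)/p²] = √(4.513889) = 2.124591

2.1246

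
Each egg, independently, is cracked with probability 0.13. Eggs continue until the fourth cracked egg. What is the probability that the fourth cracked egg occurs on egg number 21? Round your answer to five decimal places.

Y = trial on which the fourth success occurs; negative binomial, r=4, p=0.13.
P(Y=21) = C(20,3) · p^4 · (1−p)^17
= 1140 · 0.00028561 · 0.093719 = 0.0305145

0.03051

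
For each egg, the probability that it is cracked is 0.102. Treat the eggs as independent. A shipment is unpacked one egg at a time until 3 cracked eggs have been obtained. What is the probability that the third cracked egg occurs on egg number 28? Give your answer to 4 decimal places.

0.0253

Y = trial on which the third success occurs; negative binomial, r=3, p=0.102.
P(Y=28) = C(27,2) · p^3 · (1−p)^25
= 351 · 0.0010612 · 0.067906 = 0.025294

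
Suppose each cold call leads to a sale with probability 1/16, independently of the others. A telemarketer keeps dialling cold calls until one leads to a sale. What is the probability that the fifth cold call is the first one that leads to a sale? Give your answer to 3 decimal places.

0.048

Geometric (trials to first success), p = 0.0625.
P(Y = 5) = (1−p)^4 · p = 0.77248 · 0.0625 = 0.04828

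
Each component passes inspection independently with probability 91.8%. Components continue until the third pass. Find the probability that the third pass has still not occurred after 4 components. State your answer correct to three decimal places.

0.036

Needing more than 4 components ⇔ fewer than 3 successes in the first 4. With X ~ Binomial(4, 0.918), P(Y > 4) = P(X ≤ 2).
  k=0: C(4,0)·0.918^0·0.082^4 = 0.00005
  k=1: C(4,1)·0.918^1·0.082^3 = 0.00202
  k=2: C(4,2)·0.918^2·0.082^2 = 0.03400
P(X ≤ 2) = 0.03607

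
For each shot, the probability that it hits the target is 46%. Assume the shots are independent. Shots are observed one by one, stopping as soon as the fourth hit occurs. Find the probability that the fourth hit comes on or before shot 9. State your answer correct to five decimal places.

Finishing within 9 shots ⇔ at least 4 successes in the first 9. With X ~ Binomial(9, 0.46), P(Y ≤ 9) = 1 − P(X ≤ 3).
  k=0: C(9,0)·0.46^0·0.54^9 = 0.0039043
  k=1: C(9,1)·0.46^1·0.54^8 = 0.0299330
  k=2: C(9,2)·0.46^2·0.54^7 = 0.1019940
  k=3: C(9,3)·0.46^3·0.54^6 = 0.2027287
1 − 0.3385600 = 0.6614400

0.66144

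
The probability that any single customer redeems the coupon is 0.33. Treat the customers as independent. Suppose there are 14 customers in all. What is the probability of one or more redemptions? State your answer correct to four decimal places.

0.9963

P(at least one) = 1 − P(none) = 1 − (1 − 0.33)^14
= 1 − 0.003673 = 0.996327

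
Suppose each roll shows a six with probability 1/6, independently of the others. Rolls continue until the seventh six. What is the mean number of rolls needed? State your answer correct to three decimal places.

Y = total rolls until the seventh success; negative binomial with r=7, p=0.166667.
E[Y] = r / p = 7 / 0.166667 = 42.00000

42.000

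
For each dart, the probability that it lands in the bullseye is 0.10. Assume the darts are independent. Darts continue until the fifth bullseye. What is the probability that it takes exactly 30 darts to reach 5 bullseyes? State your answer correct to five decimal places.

0.01705

Y = trial on which the fifth success occurs; negative binomial, r=5, p=0.10.
P(Y=30) = C(29,4) · p^5 · (1−p)^25
= 23751 · 1e-05 · 0.07179 = 0.0170508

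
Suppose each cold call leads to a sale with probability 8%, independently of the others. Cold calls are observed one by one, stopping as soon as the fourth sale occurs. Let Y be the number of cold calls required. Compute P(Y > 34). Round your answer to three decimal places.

Needing more than 34 cold calls ⇔ fewer than 4 successes in the first 34. With X ~ Binomial(34, 0.08), P(Y > 34) = P(X ≤ 3).
  k=0: C(34,0)·0.08^0·0.92^34 = 0.05872
  k=1: C(34,1)·0.08^1·0.92^33 = 0.17361
  k=2: C(34,2)·0.08^2·0.92^32 = 0.24909
  k=3: C(34,3)·0.08^3·0.92^31 = 0.23104
P(X ≤ 3) = 0.71245

0.712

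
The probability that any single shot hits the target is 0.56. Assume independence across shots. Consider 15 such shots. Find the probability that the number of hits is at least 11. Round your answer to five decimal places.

X ~ Binomial(15, 0.56); P(X ≥ 11) = Σ C(15,k) p^k (1−p)^(15−k) over k:
  k=11: C(15,11)·0.56^11·0.44^4 = 0.0868984
  k=12: C(15,12)·0.56^12·0.44^3 = 0.0368660
  k=13: C(15,13)·0.56^13·0.44^2 = 0.0108278
  k=14: C(15,14)·0.56^14·0.44^1 = 0.0019687
  k=15: C(15,15)·0.56^15·0.44^0 = 0.0001670
Total = 0.1367278

0.13673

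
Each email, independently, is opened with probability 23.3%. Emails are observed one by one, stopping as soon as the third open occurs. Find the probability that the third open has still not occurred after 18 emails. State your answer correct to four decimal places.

0.1737

Needing more than 18 emails ⇔ fewer than 3 successes in the first 18. With X ~ Binomial(18, 0.233), P(Y > 18) = P(X ≤ 2).
  k=0: C(18,0)·0.233^0·0.767^18 = 0.008439
  k=1: C(18,1)·0.233^1·0.767^17 = 0.046148
  k=2: C(18,2)·0.233^2·0.767^16 = 0.119160
P(X ≤ 2) = 0.173747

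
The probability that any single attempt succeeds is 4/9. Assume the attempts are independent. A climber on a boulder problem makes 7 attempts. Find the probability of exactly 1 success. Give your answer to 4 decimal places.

0.0915

X ~ Binomial(n=7, p=0.444444).
P(X=1) = C(7,1) · p^1 · (1−p)^6
= 7 · 0.44444 · 0.029401 = 0.091470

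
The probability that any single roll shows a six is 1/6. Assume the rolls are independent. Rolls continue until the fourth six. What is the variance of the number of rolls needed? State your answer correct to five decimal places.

Y = total rolls until the fourth success; negative binomial with r=4, p=0.166667.
Var(Y) = r(1−p)/p² = 4·0.833333 / 0.166667² = 120.0000000

120.00000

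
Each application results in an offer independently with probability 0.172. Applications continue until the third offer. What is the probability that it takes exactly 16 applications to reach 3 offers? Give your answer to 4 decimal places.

Y = trial on which the third success occurs; negative binomial, r=3, p=0.172.
P(Y=16) = C(15,2) · p^3 · (1−p)^13
= 105 · 0.0050884 · 0.085979 = 0.045938

0.0459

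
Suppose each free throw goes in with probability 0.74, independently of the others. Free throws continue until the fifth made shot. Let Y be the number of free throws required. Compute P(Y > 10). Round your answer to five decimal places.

0.02391

Needing more than 10 free throws ⇔ fewer than 5 successes in the first 10. With X ~ Binomial(10, 0.74), P(Y > 10) = P(X ≤ 4).
  k=0: C(10,0)·0.74^0·0.26^10 = 0.0000014
  k=1: C(10,1)·0.74^1·0.26^9 = 0.0000402
  k=2: C(10,2)·0.74^2·0.26^8 = 0.0005146
  k=3: C(10,3)·0.74^3·0.26^7 = 0.0039056
  k=4: C(10,4)·0.74^4·0.26^6 = 0.0194530
P(X ≤ 4) = 0.0239148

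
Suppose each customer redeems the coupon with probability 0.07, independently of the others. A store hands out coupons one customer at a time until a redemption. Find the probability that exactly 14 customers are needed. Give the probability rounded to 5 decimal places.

Geometric (trials to first success), p = 0.07.
P(Y = 14) = (1−p)^13 · p = 0.38929 · 0.07 = 0.0272506

0.02725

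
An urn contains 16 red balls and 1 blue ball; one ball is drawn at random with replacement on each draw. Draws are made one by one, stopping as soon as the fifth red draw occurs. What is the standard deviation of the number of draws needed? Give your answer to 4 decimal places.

0.5762

Y = total draws until the fifth success; negative binomial with r=5, p=0.941176.
SD(Y) = √[r(1−p)/p²] = √(0.332031) = 0.576222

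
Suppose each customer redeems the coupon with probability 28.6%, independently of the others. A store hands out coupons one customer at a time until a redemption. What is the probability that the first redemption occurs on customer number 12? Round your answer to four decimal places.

0.0070

Geometric (trials to first success), p = 0.286.
P(Y = 12) = (1−p)^11 · p = 0.024586 · 0.286 = 0.007031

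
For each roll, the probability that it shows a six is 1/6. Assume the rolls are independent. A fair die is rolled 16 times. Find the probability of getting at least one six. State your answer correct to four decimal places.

0.9459

P(at least one) = 1 − P(none) = 1 − (1 − 0.166667)^16
= 1 − 0.054088 = 0.945912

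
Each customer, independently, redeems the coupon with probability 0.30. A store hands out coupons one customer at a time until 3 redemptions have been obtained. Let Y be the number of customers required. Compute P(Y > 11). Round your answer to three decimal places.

Needing more than 11 customers ⇔ fewer than 3 successes in the first 11. With X ~ Binomial(11, 0.30), P(Y > 11) = P(X ≤ 2).
  k=0: C(11,0)·0.30^0·0.70^11 = 0.01977
  k=1: C(11,1)·0.30^1·0.70^10 = 0.09322
  k=2: C(11,2)·0.30^2·0.70^9 = 0.19975
P(X ≤ 2) = 0.31274

0.313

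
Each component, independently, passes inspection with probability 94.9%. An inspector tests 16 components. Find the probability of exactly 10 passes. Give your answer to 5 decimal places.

0.00008

X ~ Binomial(n=16, p=0.949).
P(X=10) = C(16,10) · p^10 · (1−p)^6
= 8008 · 0.59246 · 1.7596e-08 = 0.0000835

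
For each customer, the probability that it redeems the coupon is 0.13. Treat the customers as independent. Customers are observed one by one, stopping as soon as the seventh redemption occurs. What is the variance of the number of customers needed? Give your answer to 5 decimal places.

360.35503

Y = total customers until the seventh success; negative binomial with r=7, p=0.13.
Var(Y) = r(1−p)/p² = 7·0.87 / 0.13² = 360.3550296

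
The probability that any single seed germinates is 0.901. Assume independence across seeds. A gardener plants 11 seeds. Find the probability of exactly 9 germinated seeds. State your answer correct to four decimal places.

X ~ Binomial(n=11, p=0.901).
P(X=9) = C(11,9) · p^9 · (1−p)^2
= 55 · 0.39131 · 0.009801 = 0.210939

0.2109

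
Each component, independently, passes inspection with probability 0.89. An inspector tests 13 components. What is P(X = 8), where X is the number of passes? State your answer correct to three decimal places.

0.008

X ~ Binomial(n=13, p=0.89).
P(X=8) = C(13,8) · p^8 · (1−p)^5
= 1287 · 0.39366 · 1.6105e-05 = 0.00816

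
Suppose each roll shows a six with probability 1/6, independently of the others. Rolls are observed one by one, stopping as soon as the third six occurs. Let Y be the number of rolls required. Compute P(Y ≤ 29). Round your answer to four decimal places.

Finishing within 29 rolls ⇔ at least 3 successes in the first 29. With X ~ Binomial(29, 0.166667), P(Y ≤ 29) = 1 − P(X ≤ 2).
  k=0: C(29,0)·0.166667^0·0.833333^29 = 0.005055
  k=1: C(29,1)·0.166667^1·0.833333^28 = 0.029321
  k=2: C(29,2)·0.166667^2·0.833333^27 = 0.082097
1 − 0.116473 = 0.883527

0.8835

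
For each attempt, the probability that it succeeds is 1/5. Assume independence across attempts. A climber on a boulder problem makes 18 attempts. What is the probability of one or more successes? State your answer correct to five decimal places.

0.98199

P(at least one) = 1 − P(none) = 1 − (1 − 0.20)^18
= 1 − 0.0180144 = 0.9819856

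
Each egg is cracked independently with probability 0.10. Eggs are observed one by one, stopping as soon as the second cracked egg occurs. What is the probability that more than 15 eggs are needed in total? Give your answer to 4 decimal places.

0.5490

Needing more than 15 eggs ⇔ fewer than 2 successes in the first 15. With X ~ Binomial(15, 0.10), P(Y > 15) = P(X ≤ 1).
  k=0: C(15,0)·0.10^0·0.90^15 = 0.205891
  k=1: C(15,1)·0.10^1·0.90^14 = 0.343152
P(X ≤ 1) = 0.549043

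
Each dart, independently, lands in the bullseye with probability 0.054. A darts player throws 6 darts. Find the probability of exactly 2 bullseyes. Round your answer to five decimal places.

X ~ Binomial(n=6, p=0.054).
P(X=2) = C(6,2) · p^2 · (1−p)^4
= 15 · 0.002916 · 0.80087 = 0.0350303

0.03503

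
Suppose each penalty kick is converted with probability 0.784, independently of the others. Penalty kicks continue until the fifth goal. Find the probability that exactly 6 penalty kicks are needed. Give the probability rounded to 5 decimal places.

0.31989

Y = trial on which the fifth success occurs; negative binomial, r=5, p=0.784.
P(Y=6) = C(5,4) · p^5 · (1−p)^1
= 5 · 0.2962 · 0.216 = 0.3198925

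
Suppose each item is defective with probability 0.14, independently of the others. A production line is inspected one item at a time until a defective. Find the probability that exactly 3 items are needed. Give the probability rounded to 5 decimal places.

0.10354

Geometric (trials to first success), p = 0.14.
P(Y = 3) = (1−p)^2 · p = 0.7396 · 0.14 = 0.1035440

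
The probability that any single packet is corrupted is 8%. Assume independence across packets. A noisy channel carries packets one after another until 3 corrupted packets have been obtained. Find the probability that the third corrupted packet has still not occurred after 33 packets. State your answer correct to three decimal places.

Needing more than 33 packets ⇔ fewer than 3 successes in the first 33. With X ~ Binomial(33, 0.08), P(Y > 33) = P(X ≤ 2).
  k=0: C(33,0)·0.08^0·0.92^33 = 0.06383
  k=1: C(33,1)·0.08^1·0.92^32 = 0.18315
  k=2: C(33,2)·0.08^2·0.92^31 = 0.25482
P(X ≤ 2) = 0.50180

0.502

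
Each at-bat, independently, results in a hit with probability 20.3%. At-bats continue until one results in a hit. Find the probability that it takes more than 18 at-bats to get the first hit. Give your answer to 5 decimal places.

0.01684

Y = number of at-bats to the first success; geometric, p = 0.203.
P(Y > 18) = P(first 18 all fail) = (1−p)^18 = 0.0168364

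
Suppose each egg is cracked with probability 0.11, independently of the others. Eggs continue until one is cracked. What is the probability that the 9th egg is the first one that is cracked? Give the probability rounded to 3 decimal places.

Geometric (trials to first success), p = 0.11.
P(Y = 9) = (1−p)^8 · p = 0.39366 · 0.11 = 0.04330

0.043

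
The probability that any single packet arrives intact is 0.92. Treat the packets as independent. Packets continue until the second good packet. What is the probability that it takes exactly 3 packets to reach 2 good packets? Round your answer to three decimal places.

Y = trial on which the second success occurs; negative binomial, r=2, p=0.92.
P(Y=3) = C(2,1) · p^2 · (1−p)^1
= 2 · 0.8464 · 0.08 = 0.13542

0.135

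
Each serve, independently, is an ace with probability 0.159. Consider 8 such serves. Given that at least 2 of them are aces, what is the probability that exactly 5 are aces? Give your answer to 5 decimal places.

0.00912

X ~ Binomial(8, 0.159). Want P(X=5 | X≥2) = P(X=5) / P(X≥2).
P(X=5) = C(8,5)·0.159^5·0.841^3 = 0.0033850
P(X≥2) = 1 − 0.2502465 − 0.3784941 = 0.3712595
Ratio = 0.0033850 / 0.3712595 = 0.0091177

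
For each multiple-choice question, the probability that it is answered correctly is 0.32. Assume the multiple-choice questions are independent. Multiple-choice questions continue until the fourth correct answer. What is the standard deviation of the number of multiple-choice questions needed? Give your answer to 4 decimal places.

5.1539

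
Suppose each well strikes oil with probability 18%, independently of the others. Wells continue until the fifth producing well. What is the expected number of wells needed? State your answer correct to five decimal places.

27.77778

Y = total wells until the fifth success; negative binomial with r=5, p=0.18.
E[Y] = r / p = 5 / 0.18 = 27.7777778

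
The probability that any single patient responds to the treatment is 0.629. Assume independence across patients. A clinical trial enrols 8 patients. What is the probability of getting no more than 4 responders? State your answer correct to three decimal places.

0.340

X ~ Binomial(8, 0.629); P(X ≤ 4) = Σ C(8,k) p^k (1−p)^(8−k) over k:
  k=0: C(8,0)·0.629^0·0.371^8 = 0.00036
  k=1: C(8,1)·0.629^1·0.371^7 = 0.00487
  k=2: C(8,2)·0.629^2·0.371^6 = 0.02889
  k=3: C(8,3)·0.629^3·0.371^5 = 0.09795
  k=4: C(8,4)·0.629^4·0.371^4 = 0.20759
Total = 0.33965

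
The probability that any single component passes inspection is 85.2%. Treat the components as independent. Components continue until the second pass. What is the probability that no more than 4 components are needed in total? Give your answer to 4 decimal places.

Finishing within 4 components ⇔ at least 2 successes in the first 4. With X ~ Binomial(4, 0.852), P(Y ≤ 4) = 1 − P(X ≤ 1).
  k=0: C(4,0)·0.852^0·0.148^4 = 0.000480
  k=1: C(4,1)·0.852^1·0.148^3 = 0.011048
1 − 0.011528 = 0.988472

0.9885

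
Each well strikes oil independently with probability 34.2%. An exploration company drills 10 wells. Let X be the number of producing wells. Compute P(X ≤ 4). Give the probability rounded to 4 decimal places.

0.7688

X ~ Binomial(10, 0.342); P(X ≤ 4) = Σ C(10,k) p^k (1−p)^(10−k) over k:
  k=0: C(10,0)·0.342^0·0.658^10 = 0.015215
  k=1: C(10,1)·0.342^1·0.658^9 = 0.079079
  k=2: C(10,2)·0.342^2·0.658^8 = 0.184957
  k=3: C(10,3)·0.342^3·0.658^7 = 0.256354
  k=4: C(10,4)·0.342^4·0.658^6 = 0.233173
Total = 0.768779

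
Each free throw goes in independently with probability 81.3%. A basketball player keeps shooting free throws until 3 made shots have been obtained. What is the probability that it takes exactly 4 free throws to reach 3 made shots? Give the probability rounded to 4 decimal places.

Y = trial on which the third success occurs; negative binomial, r=3, p=0.813.
P(Y=4) = C(3,2) · p^3 · (1−p)^1
= 3 · 0.53737 · 0.187 = 0.301463

0.3015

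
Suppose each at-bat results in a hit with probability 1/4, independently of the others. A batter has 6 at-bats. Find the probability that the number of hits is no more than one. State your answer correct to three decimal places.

X ~ Binomial(6, 0.25); P(X ≤ 1) = Σ C(6,k) p^k (1−p)^(6−k) over k:
  k=0: C(6,0)·0.25^0·0.75^6 = 0.17798
  k=1: C(6,1)·0.25^1·0.75^5 = 0.35596
Total = 0.53394

0.534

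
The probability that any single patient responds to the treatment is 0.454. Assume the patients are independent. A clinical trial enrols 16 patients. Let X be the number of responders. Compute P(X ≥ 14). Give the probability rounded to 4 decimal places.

0.0006

X ~ Binomial(16, 0.454); P(X ≥ 14) = Σ C(16,k) p^k (1−p)^(16−k) over k:
  k=14: C(16,14)·0.454^14·0.546^2 = 0.000565
  k=15: C(16,15)·0.454^15·0.546^1 = 0.000063
  k=16: C(16,16)·0.454^16·0.546^0 = 0.000003
Total = 0.000631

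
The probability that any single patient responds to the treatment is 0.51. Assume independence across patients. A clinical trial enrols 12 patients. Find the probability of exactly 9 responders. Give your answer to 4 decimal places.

0.0604

X ~ Binomial(n=12, p=0.51).
P(X=9) = C(12,9) · p^9 · (1−p)^3
= 220 · 0.0023342 · 0.11765 = 0.060415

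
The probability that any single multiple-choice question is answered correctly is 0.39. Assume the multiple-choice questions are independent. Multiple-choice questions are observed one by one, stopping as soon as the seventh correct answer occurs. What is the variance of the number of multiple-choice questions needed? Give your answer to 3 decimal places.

28.074

Y = total multiple-choice questions until the seventh success; negative binomial with r=7, p=0.39.
Var(Y) = r(1−p)/p² = 7·0.61 / 0.39² = 28.07364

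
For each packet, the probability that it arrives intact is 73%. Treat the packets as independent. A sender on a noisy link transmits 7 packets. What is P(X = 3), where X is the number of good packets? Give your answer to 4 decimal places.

X ~ Binomial(n=7, p=0.73).
P(X=3) = C(7,3) · p^3 · (1−p)^4
= 35 · 0.38902 · 0.0053144 = 0.072359

0.0724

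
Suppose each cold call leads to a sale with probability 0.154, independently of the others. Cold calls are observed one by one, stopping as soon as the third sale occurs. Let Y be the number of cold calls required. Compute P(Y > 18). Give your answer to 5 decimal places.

0.46059

Needing more than 18 cold calls ⇔ fewer than 3 successes in the first 18. With X ~ Binomial(18, 0.154), P(Y > 18) = P(X ≤ 2).
  k=0: C(18,0)·0.154^0·0.846^18 = 0.0492795
  k=1: C(18,1)·0.154^1·0.846^17 = 0.1614691
  k=2: C(18,2)·0.154^2·0.846^16 = 0.2498381
P(X ≤ 2) = 0.4605867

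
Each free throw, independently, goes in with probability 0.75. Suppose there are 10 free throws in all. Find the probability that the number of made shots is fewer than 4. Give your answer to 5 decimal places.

0.00351

X ~ Binomial(10, 0.75); P(X ≤ 3) = Σ C(10,k) p^k (1−p)^(10−k) over k:
  k=0: C(10,0)·0.75^0·0.25^10 = 0.0000010
  k=1: C(10,1)·0.75^1·0.25^9 = 0.0000286
  k=2: C(10,2)·0.75^2·0.25^8 = 0.0003862
  k=3: C(10,3)·0.75^3·0.25^7 = 0.0030899
Total = 0.0035057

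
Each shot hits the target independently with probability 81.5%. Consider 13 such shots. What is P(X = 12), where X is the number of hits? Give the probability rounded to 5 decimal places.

X ~ Binomial(n=13, p=0.815).
P(X=12) = C(13,12) · p^12 · (1−p)^1
= 13 · 0.08588 · 0.185 = 0.2065411

0.20654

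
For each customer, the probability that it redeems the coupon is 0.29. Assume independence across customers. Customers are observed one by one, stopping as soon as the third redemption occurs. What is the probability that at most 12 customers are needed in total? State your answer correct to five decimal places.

0.72247

Finishing within 12 customers ⇔ at least 3 successes in the first 12. With X ~ Binomial(12, 0.29), P(Y ≤ 12) = 1 − P(X ≤ 2).
  k=0: C(12,0)·0.29^0·0.71^12 = 0.0164097
  k=1: C(12,1)·0.29^1·0.71^11 = 0.0804306
  k=2: C(12,2)·0.29^2·0.71^10 = 0.1806855
1 − 0.2775258 = 0.7224742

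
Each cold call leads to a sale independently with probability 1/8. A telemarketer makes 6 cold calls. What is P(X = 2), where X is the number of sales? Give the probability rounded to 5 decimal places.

0.13739

X ~ Binomial(n=6, p=0.125).
P(X=2) = C(6,2) · p^2 · (1−p)^4
= 15 · 0.015625 · 0.58618 = 0.1373863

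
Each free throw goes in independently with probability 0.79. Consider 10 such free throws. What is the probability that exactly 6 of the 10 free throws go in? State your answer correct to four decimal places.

X ~ Binomial(n=10, p=0.79).
P(X=6) = C(10,6) · p^6 · (1−p)^4
= 210 · 0.24309 · 0.0019448 = 0.099279

0.0993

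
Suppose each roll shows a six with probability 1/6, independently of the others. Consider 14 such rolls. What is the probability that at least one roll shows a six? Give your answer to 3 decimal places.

P(at least one) = 1 − P(none) = 1 − (1 − 0.166667)^14
= 1 − 0.07789 = 0.92211

0.922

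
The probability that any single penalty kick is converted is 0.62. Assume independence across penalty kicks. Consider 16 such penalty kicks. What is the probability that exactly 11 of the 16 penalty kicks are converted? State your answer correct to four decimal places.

0.1801

X ~ Binomial(n=16, p=0.62).
P(X=11) = C(16,11) · p^11 · (1−p)^5
= 4368 · 0.0052037 · 0.0079235 = 0.180098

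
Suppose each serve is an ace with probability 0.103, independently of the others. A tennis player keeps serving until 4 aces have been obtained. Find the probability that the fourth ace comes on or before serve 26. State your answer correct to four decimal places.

0.2769

Finishing within 26 serves ⇔ at least 4 successes in the first 26. With X ~ Binomial(26, 0.103), P(Y ≤ 26) = 1 − P(X ≤ 3).
  k=0: C(26,0)·0.103^0·0.897^26 = 0.059238
  k=1: C(26,1)·0.103^1·0.897^25 = 0.176857
  k=2: C(26,2)·0.103^2·0.897^24 = 0.253850
  k=3: C(26,3)·0.103^3·0.897^23 = 0.233191
1 − 0.723135 = 0.276865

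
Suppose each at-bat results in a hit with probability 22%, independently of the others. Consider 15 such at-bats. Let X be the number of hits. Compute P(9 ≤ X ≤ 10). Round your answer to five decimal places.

0.00159

X ~ Binomial(15, 0.22); P(9 ≤ X ≤ 10) = Σ C(15,k) p^k (1−p)^(15−k) over k:
  k=9: C(15,9)·0.22^9·0.78^6 = 0.0013607
  k=10: C(15,10)·0.22^10·0.78^5 = 0.0002303
Total = 0.0015910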